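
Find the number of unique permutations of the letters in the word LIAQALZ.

Letters (A:2, I:1, L:2, Q:1, Z:1). Total letters: 7.
Permutations = 7!/(2! x 2!).

Final answer: 1260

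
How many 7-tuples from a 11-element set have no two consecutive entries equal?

Let g(n) count such strings. g(1) = 11, and each valid string of length n-1 extends in 10 ways (any symbol but the last), so g(n) = 10 g(n-1).
Total: g(7) = 11 x 10^6.

Final answer: 11 x 10^{6} = 11000000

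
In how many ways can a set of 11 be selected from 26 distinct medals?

C(26,11) = 26!/(11! x 15!).

Final answer: \binom{26}{11} = 7726160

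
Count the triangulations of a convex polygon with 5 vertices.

The structures are counted by the Catalan number C_n. Here n = 5 - 2 = 3.
C_n = (2n)!/(n!(n+1)!), so C_{3} = 6!/(3! x 4!) = C(6,3)/4 = 20/4.

Final answer: C_{3} = 5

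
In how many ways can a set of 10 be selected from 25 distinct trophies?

C(25,10) = 25!/(10! x 15!).

Final answer: \binom{25}{10} = 3268760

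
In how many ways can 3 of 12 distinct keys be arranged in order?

P(12,3) = 12!/(12-3)! = 12!/9!.

Final answer: P(12,3) = 1320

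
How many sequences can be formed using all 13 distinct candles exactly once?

The number of ways to arrange 13 distinct objects is 13!.

Final answer: 13! = 6227020800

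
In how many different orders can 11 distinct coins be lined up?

The number of ways to arrange 11 distinct objects is 11!.

Final answer: 11! = 39916800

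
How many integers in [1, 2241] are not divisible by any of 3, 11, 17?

|div by 3|=747, |div by 11|=203, |div by 17|=131.
|div by 3&11|=67, |div by 3&17|=43, |div by 11&17|=11, |div by all|=3.
By inclusion-exclusion, divisible by at least one: 747+203+131-67-43-11+3 = 963.
Not divisible by any: 2241 - 963.

Final answer: 1278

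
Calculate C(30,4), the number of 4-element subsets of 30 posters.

C(30,4) = 30!/(4! x 26!).

Final answer: \binom{30}{4} = 27405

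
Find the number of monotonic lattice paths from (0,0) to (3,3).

Each path has 3 right steps and 3 up steps in some order (6 steps total).
Choose which 3 of the 6 steps are up: C(6,3).

Final answer: C(6,3) = 20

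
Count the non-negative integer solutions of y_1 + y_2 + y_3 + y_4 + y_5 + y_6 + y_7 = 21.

Stars and bars with 21 stars and 6 bars:
C(21+7-1, 7-1) = C(27,6).

Final answer: C(27,6) = 296010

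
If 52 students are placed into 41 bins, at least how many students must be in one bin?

By the pigeonhole principle: ceiling(52/41).

Final answer: 2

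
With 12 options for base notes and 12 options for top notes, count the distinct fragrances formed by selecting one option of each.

By the multiplication principle: 12 x 12.

Final answer: 144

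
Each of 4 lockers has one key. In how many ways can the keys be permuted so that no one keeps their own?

Use the recurrence D(n) = (n-1)(D(n-1) + D(n-2)) with D(0)=1, D(1)=0.
D(2) = 1 x (0 + 1) = 1
D(3) = 2 x (1 + 0) = 2
D(4) = 3 x (D(3) + D(2)) = 3 x (2 + 1)

Final answer: D(4) = 9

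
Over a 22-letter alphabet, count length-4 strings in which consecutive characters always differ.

First character: 22 choices. Each subsequent: 21 choices (must differ from the previous one).
Total: 22 x 21^3.

Final answer: 22 x 21^{3} = 203742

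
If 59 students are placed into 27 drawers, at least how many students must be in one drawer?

By the pigeonhole principle: ceiling(59/27).

Final answer: 3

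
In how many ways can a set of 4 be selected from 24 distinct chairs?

C(24,4) = 24!/(4! x 20!).

Final answer: \binom{24}{4} = 10626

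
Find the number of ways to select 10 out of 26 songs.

C(26,10) = 26!/(10! x 16!).

Final answer: \binom{26}{10} = 5311735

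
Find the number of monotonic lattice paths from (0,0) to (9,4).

Each path has 9 right steps and 4 up steps in some order (13 steps total).
Choose which 4 of the 13 steps are up: C(13,4).

Final answer: C(13,4) = 715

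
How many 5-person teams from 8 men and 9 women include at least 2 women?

Sum over valid woman counts:
C(9,2)C(8,3) = 2016
C(9,3)C(8,2) = 2352
C(9,4)C(8,1) = 1008
C(9,5)C(8,0) = 126
Total: 2016 + 2352 + 1008 + 126.

Final answer: 5502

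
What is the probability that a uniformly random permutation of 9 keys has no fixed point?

Use the recurrence D(n) = (n-1)(D(n-1) + D(n-2)) with D(0)=1, D(1)=0.
Building up: D(2)=1, D(3)=2, D(4)=9, D(5)=44, D(6)=265, D(7)=1854, D(8)=14833, D(9)=133496.
Total arrangements: 9! = 362880.
Probability = D(9)/9! = 16687/45360.

Final answer: D(9)/9! = 133496/362880 = 0.367879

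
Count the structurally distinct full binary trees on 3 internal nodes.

This is a standard Catalan-number count: the answer is C_n. Here n = 3.
C_n = C(2n,n)/(n+1), so C_{3} = C(6,3)/4 = 20/4.

Final answer: C_{3} = 5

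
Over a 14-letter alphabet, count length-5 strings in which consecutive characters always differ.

Let g(n) count such strings. g(1) = 14, and each valid string of length n-1 extends in 13 ways (any symbol but the last), so g(n) = 13 g(n-1).
Total: g(5) = 14 x 13^4.

Final answer: 14 x 13^{4} = 399854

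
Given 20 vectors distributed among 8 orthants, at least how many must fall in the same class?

By pigeonhole with 20 objects and 8 categories: ceiling(20/8).

Final answer: 3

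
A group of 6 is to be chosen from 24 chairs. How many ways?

C(24,6) = 24!/(6! x (24-6)!).

Final answer: C(24,6) = 134596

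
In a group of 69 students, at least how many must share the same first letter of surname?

There are 26 possible values for first letter of surname. With 69 students and 26 categories, by pigeonhole: ceiling(69/26).

Final answer: 3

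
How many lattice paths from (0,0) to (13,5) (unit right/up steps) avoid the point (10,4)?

Total paths to (13,5): C(18,5) = 8568.
Paths through (10,4): C(14,4) x C(4,1) = 4004.
Avoiding (10,4): 8568 - 4004.

Final answer: 4564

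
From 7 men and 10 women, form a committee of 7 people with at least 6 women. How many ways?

Sum over valid woman counts:
C(10,6)C(7,1) = 1470
C(10,7)C(7,0) = 120
Total: 1470 + 120.

Final answer: 1590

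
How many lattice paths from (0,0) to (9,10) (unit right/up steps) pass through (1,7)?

Paths (0,0)->(1,7): C(8,7) = 8.
Paths (1,7)->(9,10): C(11,3) = 165.
By multiplication principle: 8 x 165.

Final answer: 1320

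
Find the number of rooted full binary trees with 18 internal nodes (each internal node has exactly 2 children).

This is counted by the nth Catalan number C_n. Here n = 18.
Using C_0 = 1 and C_(k+1) = C_k x 2(2k+1)/(k+2), build up term by term: C_1=1, C_2=2, C_3=5, C_4=14, C_5=42, C_6=132, C_7=429, C_8=1430, C_9=4862, C_10=16796, C_11=58786, C_12=208012, C_13=742900, C_14=2674440, C_15=9694845, C_16=35357670, C_17=129644790, C_18=477638700.

Final answer: C_{18} = 477638700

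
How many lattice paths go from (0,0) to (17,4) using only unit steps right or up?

Each path has 17 right steps and 4 up steps in some order (21 steps total).
Choose which 4 of the 21 steps are up: C(21,4).

Final answer: C(21,4) = 5985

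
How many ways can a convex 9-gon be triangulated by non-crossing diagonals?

This is a standard Catalan-number count: the answer is C_n. Here n = 9 - 2 = 7.
C_n = (2n)!/(n!(n+1)!), so C_{7} = 14!/(7! x 8!) = C(14,7)/8 = 3432/8.

Final answer: C_{7} = 429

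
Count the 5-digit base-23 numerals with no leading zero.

Leading digit: 22 options (nonzero). Other 4 digit(s): 23 options each.
Total: 22 x 23^4.

Final answer: 6156502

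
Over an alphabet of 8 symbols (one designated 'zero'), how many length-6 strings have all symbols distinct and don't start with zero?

First digit: 7 (nonzero). Second: 7 (not first). Third: 6, etc.
Total: 7 x 7 x 6 x 5 x 4 x 3.

Final answer: 17640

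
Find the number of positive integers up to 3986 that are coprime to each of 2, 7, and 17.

|div by 2|=1993, |div by 7|=569, |div by 17|=234.
|div by 2&7|=284, |div by 2&17|=117, |div by 7&17|=33, |div by all|=16.
By inclusion-exclusion, divisible by at least one: 1993+569+234-284-117-33+16 = 2378.
Not divisible by any: 3986 - 2378.

Final answer: 1608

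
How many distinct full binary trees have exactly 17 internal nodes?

The structures are counted by the Catalan number C_n. Here n = 17.
C_n = C(2n,n) - C(2n,n+1), so C_{17} = C(34,17) - C(34,18) = 2333606220 - 2203961430.

Final answer: C_{17} = 129644790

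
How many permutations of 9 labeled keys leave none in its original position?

Use the recurrence D(n) = (n-1)(D(n-1) + D(n-2)) with D(0)=1, D(1)=0.
D(2) = 1 x (0 + 1) = 1
D(3) = 2 x (1 + 0) = 2
D(4) = 3 x (2 + 1) = 9
D(5) = 4 x (9 + 2) = 44
D(6) = 5 x (44 + 9) = 265
D(7) = 6 x (265 + 44) = 1854
D(8) = 7 x (1854 + 265) = 14833
D(9) = 8 x (D(8) + D(7)) = 8 x (14833 + 1854)

Final answer: D(9) = 133496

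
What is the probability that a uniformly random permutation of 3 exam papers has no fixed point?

D(n) = (n-1)(D(n-1) + D(n-2)), D(0)=1, D(1)=0.
Building up: D(2)=1, D(3)=2.
Total arrangements: 3! = 6.
Probability = D(3)/3! = 1/3.

Final answer: D(3)/3! = 2/6 = 0.333333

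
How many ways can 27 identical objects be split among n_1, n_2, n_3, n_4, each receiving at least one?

Substitute n'_i = n_i - 1 (so n'_i >= 0). Then sum n'_i = 27 - 4 = 23.
Stars and bars: C(23+4-1, 4-1) = C(26,3).

Final answer: C(26,3) = 2600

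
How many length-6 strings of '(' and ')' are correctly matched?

This is counted by the nth Catalan number C_n. Here n = 3 (pairs).
C_n = C(2n,n) - C(2n,n+1), so C_{3} = C(6,3) - C(6,4) = 20 - 15.

Final answer: C_{3} = 5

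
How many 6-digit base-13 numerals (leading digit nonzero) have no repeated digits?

First digit: 12 (nonzero). Second: 12 (not first). Third: 11, etc.
Total: 12 x 12 x 11 x 10 x 9 x 8.

Final answer: 1140480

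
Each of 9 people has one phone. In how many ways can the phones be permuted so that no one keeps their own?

Use the recurrence D(n) = (n-1)(D(n-1) + D(n-2)) with D(0)=1, D(1)=0.
D(2) = 1 x (0 + 1) = 1
D(3) = 2 x (1 + 0) = 2
D(4) = 3 x (2 + 1) = 9
D(5) = 4 x (9 + 2) = 44
D(6) = 5 x (44 + 9) = 265
D(7) = 6 x (265 + 44) = 1854
D(8) = 7 x (1854 + 265) = 14833
D(9) = 8 x (D(8) + D(7)) = 8 x (14833 + 1854)

Final answer: D(9) = 133496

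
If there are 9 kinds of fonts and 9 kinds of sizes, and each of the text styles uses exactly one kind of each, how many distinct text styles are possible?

By the multiplication principle: 9 x 9.

Final answer: 81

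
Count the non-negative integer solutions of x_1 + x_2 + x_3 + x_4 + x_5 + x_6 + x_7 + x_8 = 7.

Stars and bars with 7 stars and 7 bars:
C(7+8-1, 8-1) = C(14,7).

Final answer: C(14,7) = 3432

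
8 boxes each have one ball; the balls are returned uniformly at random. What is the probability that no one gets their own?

D(n) = (n-1)(D(n-1) + D(n-2)), D(0)=1, D(1)=0.
Building up: D(2)=1, D(3)=2, D(4)=9, D(5)=44, D(6)=265, D(7)=1854, D(8)=14833.
Total arrangements: 8! = 40320.
Probability = D(8)/8! = 2119/5760.

Final answer: D(8)/8! = 14833/40320 = 0.367882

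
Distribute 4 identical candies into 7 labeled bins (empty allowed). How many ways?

Stars and bars: C(n+k-1, k-1) = C(10,6).

Final answer: C(10,6) = 210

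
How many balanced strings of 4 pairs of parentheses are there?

This is counted by the nth Catalan number C_n. Here n = 4 (pairs).
Using C_0 = 1 and C_(k+1) = C_k x 2(2k+1)/(k+2), build up term by term: C_1=1, C_2=2, C_3=5, C_4=14.

Final answer: C_{4} = 14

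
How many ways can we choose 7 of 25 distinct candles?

C(25,7) = 25!/(7! x (25-7)!).

Final answer: C(25,7) = 480700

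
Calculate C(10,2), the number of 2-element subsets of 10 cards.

C(10,2) = 10!/(2! x (10-2)!).

Final answer: C(10,2) = 45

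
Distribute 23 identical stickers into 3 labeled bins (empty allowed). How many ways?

Stars and bars: C(n+k-1, k-1) = C(25,2).

Final answer: C(25,2) = 300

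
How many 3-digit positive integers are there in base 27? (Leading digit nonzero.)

In base 27, the leading digit has 26 choices (1..26); each of the remaining 2 digits has 27 choices.
Total: 26 x 27^2.

Final answer: 18954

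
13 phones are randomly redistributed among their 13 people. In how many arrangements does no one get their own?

Derangements satisfy D(n) = (n-1)(D(n-1) + D(n-2)), starting from D(0)=1, D(1)=0.
D(2) = 1 x (0 + 1) = 1
D(3) = 2 x (1 + 0) = 2
D(4) = 3 x (2 + 1) = 9
D(5) = 4 x (9 + 2) = 44
D(6) = 5 x (44 + 9) = 265
D(7) = 6 x (265 + 44) = 1854
D(8) = 7 x (1854 + 265) = 14833
D(9) = 8 x (14833 + 1854) = 133496
D(10) = 9 x (133496 + 14833) = 1334961
D(11) = 10 x (1334961 + 133496) = 14684570
D(12) = 11 x (14684570 + 1334961) = 176214841
D(13) = 12 x (D(12) + D(11)) = 12 x (176214841 + 14684570)

Final answer: D(13) = 2290792932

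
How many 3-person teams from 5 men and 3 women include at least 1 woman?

Sum over valid woman counts:
C(3,1)C(5,2) = 30
C(3,2)C(5,1) = 15
C(3,3)C(5,0) = 1
Total: 30 + 15 + 1.

Final answer: 46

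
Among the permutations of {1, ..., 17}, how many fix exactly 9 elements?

Choose which 9 elements are fixed: C(17,9) = 24310.
Derange the remaining 8 using D(j) = (j-1)(D(j-1) + D(j-2)), D(0)=1, D(1)=0: D(2)=1, D(3)=2, D(4)=9, D(5)=44, D(6)=265, D(7)=1854, D(8)=14833.
Total: 24310 x 14833.

Final answer: C(17,9) D(8) = 360590230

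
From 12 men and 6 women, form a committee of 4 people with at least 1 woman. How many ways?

Sum over valid woman counts:
C(6,1)C(12,3) = 1320
C(6,2)C(12,2) = 990
C(6,3)C(12,1) = 240
C(6,4)C(12,0) = 15
Total: 1320 + 990 + 240 + 15.

Final answer: 2565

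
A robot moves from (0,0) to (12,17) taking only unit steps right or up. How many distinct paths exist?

Each path has 12 right steps and 17 up steps in some order (29 steps total).
Choose which 17 of the 29 steps are up: C(29,17).

Final answer: C(29,17) = 51895935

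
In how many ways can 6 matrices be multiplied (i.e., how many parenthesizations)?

The structures are counted by the Catalan number C_n. Here n = 6 - 1 = 5.
C_n = C(2n,n) - C(2n,n+1), so C_{5} = C(10,5) - C(10,6) = 252 - 210.

Final answer: C_{5} = 42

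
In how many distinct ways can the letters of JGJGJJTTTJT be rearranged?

Letters (G:2, J:5, T:4). Total letters: 11.
Permutations = 11!/(5! x 4! x 2!).

Final answer: 6930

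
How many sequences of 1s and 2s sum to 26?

Let f(n) count the ways. The last step is size 1 or 2, so f(n) = f(n-1) + f(n-2) with f(1)=1, f(2)=2.
Computing successive values: f(1)=1, f(2)=2, f(3)=3, f(4)=5, f(5)=8, f(6)=13, f(7)=21, f(8)=34, f(9)=55, f(10)=89, f(11)=144, f(12)=233, f(13)=377, f(14)=610, f(15)=987, f(16)=1597, f(17)=2584, f(18)=4181, f(19)=6765, f(20)=10946, f(21)=17711, f(22)=28657, f(23)=46368, f(24)=75025, f(25)=121393, f(26)=196418.

Final answer: 196418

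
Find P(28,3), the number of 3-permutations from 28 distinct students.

P(28,3) = 28!/(28-3)! = 28!/25!.

Final answer: P(28,3) = 19656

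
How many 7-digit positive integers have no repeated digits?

First digit: 9 (not 0). Second: 9 (not first). Third: 8, etc.
Total: 9 x 9 x 8 x 7 x 6 x 5 x 4.

Final answer: 544320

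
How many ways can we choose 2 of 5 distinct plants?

C(5,2) = 5!/(2! x (5-2)!).

Final answer: C(5,2) = 10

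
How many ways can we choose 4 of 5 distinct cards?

C(5,4) = 5!/(4! x (5-4)!).

Final answer: C(5,4) = 5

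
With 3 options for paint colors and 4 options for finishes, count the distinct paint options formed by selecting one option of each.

By the multiplication principle: 3 x 4.

Final answer: 12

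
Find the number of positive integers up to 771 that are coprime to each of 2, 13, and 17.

|div by 2|=385, |div by 13|=59, |div by 17|=45.
|div by 2&13|=29, |div by 2&17|=22, |div by 13&17|=3, |div by all|=1.
By inclusion-exclusion, divisible by at least one: 385+59+45-29-22-3+1 = 436.
Not divisible by any: 771 - 436.

Final answer: 335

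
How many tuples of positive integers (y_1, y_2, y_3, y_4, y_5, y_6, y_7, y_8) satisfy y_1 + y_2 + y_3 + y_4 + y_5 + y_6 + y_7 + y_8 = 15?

Substitute y'_i = y_i - 1 (so y'_i >= 0). Then sum y'_i = 15 - 8 = 7.
Stars and bars: C(7+8-1, 8-1) = C(14,7).

Final answer: C(14,7) = 3432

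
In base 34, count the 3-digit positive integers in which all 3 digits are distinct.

The leading digit has 33 choices (anything but zero); the next has 33 (anything but the first), then 32, and so on, one fewer each time.
Total: 33 x 33 x 32.

Final answer: 34848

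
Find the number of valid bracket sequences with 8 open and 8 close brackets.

This is counted by the nth Catalan number C_n. Here n = 8 (pairs).
Using C_0 = 1 and C_(k+1) = C_k x 2(2k+1)/(k+2), build up term by term: C_1=1, C_2=2, C_3=5, C_4=14, C_5=42, C_6=132, C_7=429, C_8=1430.

Final answer: C_{8} = 1430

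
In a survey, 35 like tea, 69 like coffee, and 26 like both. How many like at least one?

|A union B| = |A| + |B| - |A intersect B| = 35 + 69 - 26.

Final answer: 78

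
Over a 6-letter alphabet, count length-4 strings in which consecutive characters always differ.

First character: 6 choices. Each subsequent: 5 choices (must differ from the previous one).
Total: 6 x 5^3.

Final answer: 6 x 5^{3} = 750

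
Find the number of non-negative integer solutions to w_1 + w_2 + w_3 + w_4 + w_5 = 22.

Stars and bars with 22 stars and 4 bars:
C(22+5-1, 5-1) = C(26,4).

Final answer: C(26,4) = 14950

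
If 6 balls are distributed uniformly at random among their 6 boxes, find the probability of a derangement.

Derangements satisfy D(n) = (n-1)(D(n-1) + D(n-2)), starting from D(0)=1, D(1)=0.
Building up: D(2)=1, D(3)=2, D(4)=9, D(5)=44, D(6)=265.
Total arrangements: 6! = 720.
Probability = D(6)/6! = 53/144.

Final answer: D(6)/6! = 265/720 = 0.368056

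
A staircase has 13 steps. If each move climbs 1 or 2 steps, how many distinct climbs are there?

Let f(n) count the ways. The last step is size 1 or 2, so f(n) = f(n-1) + f(n-2) with f(1)=1, f(2)=2.
Building up term by term: f(1)=1, f(2)=2, f(3)=3, f(4)=5, f(5)=8, f(6)=13, f(7)=21, f(8)=34, f(9)=55, f(10)=89, f(11)=144, f(12)=233, f(13)=377.

Final answer: 377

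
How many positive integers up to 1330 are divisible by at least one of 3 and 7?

Multiples of 3: 443. Multiples of 7: 190. Of both (lcm=21): 63.
By inclusion-exclusion: 443 + 190 - 63.

Final answer: 570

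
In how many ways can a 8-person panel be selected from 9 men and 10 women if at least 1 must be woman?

Sum over valid woman counts:
C(10,1)C(9,7) = 360
C(10,2)C(9,6) = 3780
C(10,3)C(9,5) = 15120
C(10,4)C(9,4) = 26460
C(10,5)C(9,3) = 21168
C(10,6)C(9,2) = 7560
C(10,7)C(9,1) = 1080
C(10,8)C(9,0) = 45
Total: 360 + 3780 + 15120 + 26460 + 21168 + 7560 + 1080 + 45.

Final answer: 75573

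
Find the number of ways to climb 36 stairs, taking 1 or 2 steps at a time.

Condition on the final move: it is a 1-step (f(n-1) ways to get there) or a 2-step (f(n-2) ways), so f(n) = f(n-1) + f(n-2), with f(1)=1, f(2)=2.
Building up term by term: f(1)=1, f(2)=2, f(3)=3, f(4)=5, f(5)=8, f(6)=13, f(7)=21, f(8)=34, f(9)=55, f(10)=89, f(11)=144, f(12)=233, f(13)=377, f(14)=610, f(15)=987, f(16)=1597, f(17)=2584, f(18)=4181, f(19)=6765, f(20)=10946, f(21)=17711, f(22)=28657, f(23)=46368, f(24)=75025, f(25)=121393, f(26)=196418, f(27)=317811, f(28)=514229, f(29)=832040, f(30)=1346269, f(31)=2178309, f(32)=3524578, f(33)=5702887, f(34)=9227465, f(35)=14930352, f(36)=24157817.

Final answer: 24157817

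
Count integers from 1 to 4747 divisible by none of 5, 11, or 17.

|div by 5|=949, |div by 11|=431, |div by 17|=279.
|div by 5&11|=86, |div by 5&17|=55, |div by 11&17|=25, |div by all|=5.
By inclusion-exclusion, divisible by at least one: 949+431+279-86-55-25+5 = 1498.
Not divisible by any: 4747 - 1498.

Final answer: 3249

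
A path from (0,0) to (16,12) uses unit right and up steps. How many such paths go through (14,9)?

Paths (0,0)->(14,9): C(23,9) = 817190.
Paths (14,9)->(16,12): C(5,3) = 10.
By multiplication principle: 817190 x 10.

Final answer: 8171900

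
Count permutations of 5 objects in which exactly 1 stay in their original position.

Choose which 1 elements are fixed: C(5,1) = 5.
Derange the remaining 4 using D(j) = (j-1)(D(j-1) + D(j-2)), D(0)=1, D(1)=0: D(2)=1, D(3)=2, D(4)=9.
Total: 5 x 9.

Final answer: C(5,1) D(4) = 45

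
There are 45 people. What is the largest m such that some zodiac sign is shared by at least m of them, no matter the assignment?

There are 12 possible values for zodiac sign. With 45 people and 12 categories, by pigeonhole: ceiling(45/12).

Final answer: 4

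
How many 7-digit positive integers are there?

The leading digit cannot be 0 (9 options); the other 6 digits can be anything (10 options each).
Total: 9 x 10^6.

Final answer: 9000000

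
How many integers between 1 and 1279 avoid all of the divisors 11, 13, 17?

|div by 11|=116, |div by 13|=98, |div by 17|=75.
|div by 11&13|=8, |div by 11&17|=6, |div by 13&17|=5, |div by all|=0.
By inclusion-exclusion, divisible by at least one: 116+98+75-8-6-5+0 = 270.
Not divisible by any: 1279 - 270.

Final answer: 1009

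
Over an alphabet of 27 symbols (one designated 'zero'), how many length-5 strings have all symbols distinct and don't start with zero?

First digit: 26 (nonzero). Second: 26 (not first). Third: 25, etc.
Total: 26 x 26 x 25 x 24 x 23.

Final answer: 9328800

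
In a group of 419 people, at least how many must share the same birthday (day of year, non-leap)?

There are 365 possible values for birthday (day of year, non-leap). With 419 people and 365 categories, by pigeonhole: ceiling(419/365).

Final answer: 2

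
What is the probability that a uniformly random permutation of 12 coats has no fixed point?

Use the recurrence D(n) = (n-1)(D(n-1) + D(n-2)) with D(0)=1, D(1)=0.
Building up: D(2)=1, D(3)=2, D(4)=9, D(5)=44, D(6)=265, D(7)=1854, D(8)=14833, D(9)=133496, D(10)=1334961, D(11)=14684570, D(12)=176214841.
Total arrangements: 12! = 479001600.
Probability = D(12)/12! = 16019531/43545600.

Final answer: D(12)/12! = 176214841/479001600 = 0.367879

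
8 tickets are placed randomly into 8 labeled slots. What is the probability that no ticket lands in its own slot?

Derangements satisfy D(n) = (n-1)(D(n-1) + D(n-2)), starting from D(0)=1, D(1)=0.
Building up: D(2)=1, D(3)=2, D(4)=9, D(5)=44, D(6)=265, D(7)=1854, D(8)=14833.
Total arrangements: 8! = 40320.
Probability = D(8)/8! = 2119/5760.

Final answer: D(8)/8! = 14833/40320 = 0.367882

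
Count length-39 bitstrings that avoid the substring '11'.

Let a(n) count valid strings. If the last bit is 0 the prefix is any valid string of length n-1; if it is 1 the string must end in 01 with a valid prefix of length n-2. So a(n) = a(n-1) + a(n-2), a(1)=2, a(2)=3.
Computing successive values: a(1)=2, a(2)=3, a(3)=5, a(4)=8, a(5)=13, a(6)=21, a(7)=34, a(8)=55, a(9)=89, a(10)=144, a(11)=233, a(12)=377, a(13)=610, a(14)=987, a(15)=1597, a(16)=2584, a(17)=4181, a(18)=6765, a(19)=10946, a(20)=17711, a(21)=28657, a(22)=46368, a(23)=75025, a(24)=121393, a(25)=196418, a(26)=317811, a(27)=514229, a(28)=832040, a(29)=1346269, a(30)=2178309, a(31)=3524578, a(32)=5702887, a(33)=9227465, a(34)=14930352, a(35)=24157817, a(36)=39088169, a(37)=63245986, a(38)=102334155, a(39)=165580141.

Final answer: 165580141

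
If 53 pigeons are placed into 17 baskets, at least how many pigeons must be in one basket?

By the pigeonhole principle: ceiling(53/17).

Final answer: 4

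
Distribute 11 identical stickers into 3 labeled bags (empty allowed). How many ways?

Stars and bars: C(n+k-1, k-1) = C(13,2).

Final answer: C(13,2) = 78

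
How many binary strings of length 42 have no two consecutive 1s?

Let a(n) count valid strings. If the last bit is 0 the prefix is any valid string of length n-1; if it is 1 the string must end in 01 with a valid prefix of length n-2. So a(n) = a(n-1) + a(n-2), a(1)=2, a(2)=3.
Computing successive values: a(1)=2, a(2)=3, a(3)=5, a(4)=8, a(5)=13, a(6)=21, a(7)=34, a(8)=55, a(9)=89, a(10)=144, a(11)=233, a(12)=377, a(13)=610, a(14)=987, a(15)=1597, a(16)=2584, a(17)=4181, a(18)=6765, a(19)=10946, a(20)=17711, a(21)=28657, a(22)=46368, a(23)=75025, a(24)=121393, a(25)=196418, a(26)=317811, a(27)=514229, a(28)=832040, a(29)=1346269, a(30)=2178309, a(31)=3524578, a(32)=5702887, a(33)=9227465, a(34)=14930352, a(35)=24157817, a(36)=39088169, a(37)=63245986, a(38)=102334155, a(39)=165580141, a(40)=267914296, a(41)=433494437, a(42)=701408733.

Final answer: 701408733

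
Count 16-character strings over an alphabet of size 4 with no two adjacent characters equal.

First character: 4 choices. Each subsequent: 3 choices (must differ from the previous one).
Total: 4 x 3^15.

Final answer: 4 x 3^{15} = 57395628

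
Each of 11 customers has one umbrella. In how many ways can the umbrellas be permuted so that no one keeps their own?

D(n) = (n-1)(D(n-1) + D(n-2)), D(0)=1, D(1)=0.
D(2) = 1 x (0 + 1) = 1
D(3) = 2 x (1 + 0) = 2
D(4) = 3 x (2 + 1) = 9
D(5) = 4 x (9 + 2) = 44
D(6) = 5 x (44 + 9) = 265
D(7) = 6 x (265 + 44) = 1854
D(8) = 7 x (1854 + 265) = 14833
D(9) = 8 x (14833 + 1854) = 133496
D(10) = 9 x (133496 + 14833) = 1334961
D(11) = 10 x (D(10) + D(9)) = 10 x (1334961 + 133496)

Final answer: D(11) = 14684570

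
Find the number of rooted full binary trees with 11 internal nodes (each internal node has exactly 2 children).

This is a standard Catalan-number count: the answer is C_n. Here n = 11.
C_n = C(2n,n)/(n+1), so C_{11} = C(22,11)/12 = 705432/12.

Final answer: C_{11} = 58786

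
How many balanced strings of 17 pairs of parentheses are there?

This is a standard Catalan-number count: the answer is C_n. Here n = 17 (pairs).
C_n = C(2n,n) - C(2n,n+1), so C_{17} = C(34,17) - C(34,18) = 2333606220 - 2203961430.

Final answer: C_{17} = 129644790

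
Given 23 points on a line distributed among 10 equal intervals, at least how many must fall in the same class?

By pigeonhole with 23 objects and 10 categories: ceiling(23/10).

Final answer: 3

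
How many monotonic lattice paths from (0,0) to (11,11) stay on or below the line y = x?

Total monotonic paths to (11,11): C(22,11) = 705432.
By the reflection principle, paths that go above the diagonal number C(22,12) = 646646.
Valid Dyck paths: 705432 - 646646.
(This is the Catalan number C_{11}.)

Final answer: C_{11} = 58786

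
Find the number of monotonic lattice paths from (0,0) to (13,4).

Each path has 13 right steps and 4 up steps in some order (17 steps total).
Choose which 4 of the 17 steps are up: C(17,4).

Final answer: C(17,4) = 2380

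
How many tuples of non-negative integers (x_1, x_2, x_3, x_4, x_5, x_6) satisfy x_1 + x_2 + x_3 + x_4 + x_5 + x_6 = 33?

Stars and bars with 33 stars and 5 bars:
C(33+6-1, 6-1) = C(38,5).

Final answer: C(38,5) = 501942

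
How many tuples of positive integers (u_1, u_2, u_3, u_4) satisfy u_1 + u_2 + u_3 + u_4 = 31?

Substitute u'_i = u_i - 1 (so u'_i >= 0). Then sum u'_i = 31 - 4 = 27.
Stars and bars: C(27+4-1, 4-1) = C(30,3).

Final answer: C(30,3) = 4060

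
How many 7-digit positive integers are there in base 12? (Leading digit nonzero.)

These are the integers in [12^6, 12^7), so the count is 12^7 - 12^6 = 11 x 12^6.

Final answer: 32845824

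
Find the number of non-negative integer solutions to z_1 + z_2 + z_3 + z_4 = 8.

Stars and bars with 8 stars and 3 bars:
C(8+4-1, 4-1) = C(11,3).

Final answer: C(11,3) = 165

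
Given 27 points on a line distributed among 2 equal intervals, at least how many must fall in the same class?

By pigeonhole with 27 objects and 2 categories: ceiling(27/2).

Final answer: 14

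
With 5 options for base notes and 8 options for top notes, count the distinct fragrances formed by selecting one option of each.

By the multiplication principle: 5 x 8.

Final answer: 40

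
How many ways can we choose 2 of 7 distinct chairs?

C(7,2) = 7!/(2! x (7-2)!).

Final answer: C(7,2) = 21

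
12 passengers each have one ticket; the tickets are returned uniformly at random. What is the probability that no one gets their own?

D(n) = (n-1)(D(n-1) + D(n-2)), D(0)=1, D(1)=0.
Building up: D(2)=1, D(3)=2, D(4)=9, D(5)=44, D(6)=265, D(7)=1854, D(8)=14833, D(9)=133496, D(10)=1334961, D(11)=14684570, D(12)=176214841.
Total arrangements: 12! = 479001600.
Probability = D(12)/12! = 16019531/43545600.

Final answer: D(12)/12! = 176214841/479001600 = 0.367879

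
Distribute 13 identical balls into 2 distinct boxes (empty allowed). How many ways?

Stars and bars: C(n+k-1, k-1) = C(14,1).

Final answer: C(14,1) = 14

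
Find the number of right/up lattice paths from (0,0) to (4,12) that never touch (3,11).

Total paths to (4,12): C(16,12) = 1820.
Paths through (3,11): C(14,11) x C(2,1) = 728.
Avoiding (3,11): 1820 - 728.

Final answer: 1092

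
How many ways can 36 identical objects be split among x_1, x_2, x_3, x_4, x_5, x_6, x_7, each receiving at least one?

Substitute x'_i = x_i - 1 (so x'_i >= 0). Then sum x'_i = 36 - 7 = 29.
Stars and bars: C(29+7-1, 7-1) = C(35,6).

Final answer: C(35,6) = 1623160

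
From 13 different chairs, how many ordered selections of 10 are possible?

P(13,10) = 13!/(13-10)! = 13!/3!.

Final answer: P(13,10) = 1037836800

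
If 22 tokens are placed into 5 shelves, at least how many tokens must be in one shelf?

By the pigeonhole principle: ceiling(22/5).

Final answer: 5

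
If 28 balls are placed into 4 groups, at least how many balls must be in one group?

By the pigeonhole principle: ceiling(28/4).

Final answer: 7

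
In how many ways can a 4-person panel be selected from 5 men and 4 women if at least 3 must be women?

Sum over valid woman counts:
C(4,3)C(5,1) = 20
C(4,4)C(5,0) = 1
Total: 20 + 1.

Final answer: 21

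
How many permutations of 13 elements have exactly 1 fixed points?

Choose which 1 elements are fixed: C(13,1) = 13.
Derange the remaining 12 using D(j) = (j-1)(D(j-1) + D(j-2)), D(0)=1, D(1)=0: D(2)=1, D(3)=2, D(4)=9, D(5)=44, D(6)=265, D(7)=1854, D(8)=14833, D(9)=133496, D(10)=1334961, D(11)=14684570, D(12)=176214841.
Total: 13 x 176214841.

Final answer: C(13,1) D(12) = 2290792933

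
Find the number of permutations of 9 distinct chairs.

The number of ways to arrange 9 distinct objects is 9!.

Final answer: 9! = 362880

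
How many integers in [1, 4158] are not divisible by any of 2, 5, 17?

|div by 2|=2079, |div by 5|=831, |div by 17|=244.
|div by 2&5|=415, |div by 2&17|=122, |div by 5&17|=48, |div by all|=24.
By inclusion-exclusion, divisible by at least one: 2079+831+244-415-122-48+24 = 2593.
Not divisible by any: 4158 - 2593.

Final answer: 1565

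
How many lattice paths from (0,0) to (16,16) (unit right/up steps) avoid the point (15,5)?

Total paths to (16,16): C(32,16) = 601080390.
Paths through (15,5): C(20,5) x C(12,11) = 186048.
Avoiding (15,5): 601080390 - 186048.

Final answer: 600894342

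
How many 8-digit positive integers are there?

The leading digit cannot be 0 (9 options); the other 7 digits can be anything (10 options each).
Total: 9 x 10^7.

Final answer: 90000000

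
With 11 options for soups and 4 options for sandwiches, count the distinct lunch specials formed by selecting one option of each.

By the multiplication principle: 11 x 4.

Final answer: 44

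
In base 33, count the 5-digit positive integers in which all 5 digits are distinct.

The leading digit has 32 choices (anything but zero); the next has 32 (anything but the first), then 31, and so on, one fewer each time.
Total: 32 x 32 x 31 x 30 x 29.

Final answer: 27617280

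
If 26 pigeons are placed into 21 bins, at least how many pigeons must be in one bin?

By the pigeonhole principle: ceiling(26/21).

Final answer: 2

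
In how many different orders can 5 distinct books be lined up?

The number of ways to arrange 5 distinct objects is 5!.

Final answer: 5! = 120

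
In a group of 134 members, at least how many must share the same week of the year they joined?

There are 52 possible values for week of the year they joined. With 134 members and 52 categories, by pigeonhole: ceiling(134/52).

Final answer: 3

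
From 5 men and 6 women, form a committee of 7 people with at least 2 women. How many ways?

Sum over valid woman counts:
C(6,2)C(5,5) = 15
C(6,3)C(5,4) = 100
C(6,4)C(5,3) = 150
C(6,5)C(5,2) = 60
C(6,6)C(5,1) = 5
Total: 15 + 100 + 150 + 60 + 5.

Final answer: 330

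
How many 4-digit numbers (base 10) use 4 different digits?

First digit: 9 (not 0). Second: 9 (not first). Third: 8, etc.
Total: 9 x 9 x 8 x 7.

Final answer: 4536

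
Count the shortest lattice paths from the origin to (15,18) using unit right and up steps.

Each path has 15 right steps and 18 up steps in some order (33 steps total).
Choose which 18 of the 33 steps are up: C(33,18).

Final answer: C(33,18) = 1037158320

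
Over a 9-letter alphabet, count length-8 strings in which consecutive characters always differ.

Let g(n) count such strings. g(1) = 9, and each valid string of length n-1 extends in 8 ways (any symbol but the last), so g(n) = 8 g(n-1).
Total: g(8) = 9 x 8^7.

Final answer: 9 x 8^{7} = 18874368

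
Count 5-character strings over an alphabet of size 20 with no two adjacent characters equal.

Let g(n) count such strings. g(1) = 20, and each valid string of length n-1 extends in 19 ways (any symbol but the last), so g(n) = 19 g(n-1).
Total: g(5) = 20 x 19^4.

Final answer: 20 x 19^{4} = 2606420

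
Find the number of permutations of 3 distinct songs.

The number of ways to arrange 3 distinct objects is 3!.

Final answer: 3! = 6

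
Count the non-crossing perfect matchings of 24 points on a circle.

This is a standard Catalan-number count: the answer is C_n. Here n = 24/2 = 12.
C_n = C(2n,n) - C(2n,n+1), so C_{12} = C(24,12) - C(24,13) = 2704156 - 2496144.

Final answer: C_{12} = 208012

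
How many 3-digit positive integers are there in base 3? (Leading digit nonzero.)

In base 3, the leading digit has 2 choices (1..2); each of the remaining 2 digits has 3 choices.
Total: 2 x 3^2.

Final answer: 18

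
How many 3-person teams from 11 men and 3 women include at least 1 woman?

Sum over valid woman counts:
C(3,1)C(11,2) = 165
C(3,2)C(11,1) = 33
C(3,3)C(11,0) = 1
Total: 165 + 33 + 1.

Final answer: 199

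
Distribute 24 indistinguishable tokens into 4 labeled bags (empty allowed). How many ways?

Stars and bars: C(n+k-1, k-1) = C(27,3).

Final answer: C(27,3) = 2925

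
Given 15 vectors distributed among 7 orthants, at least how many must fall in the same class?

By pigeonhole with 15 objects and 7 categories: ceiling(15/7).

Final answer: 3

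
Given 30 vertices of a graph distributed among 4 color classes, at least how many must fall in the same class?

By pigeonhole with 30 objects and 4 categories: ceiling(30/4).

Final answer: 8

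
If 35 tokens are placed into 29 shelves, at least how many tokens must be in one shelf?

By the pigeonhole principle: ceiling(35/29).

Final answer: 2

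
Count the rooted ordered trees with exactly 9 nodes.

This is a standard Catalan-number count: the answer is C_n. Here n = 9 - 1 = 8.
C_n = C(2n,n)/(n+1), so C_{8} = C(16,8)/9 = 12870/9.

Final answer: C_{8} = 1430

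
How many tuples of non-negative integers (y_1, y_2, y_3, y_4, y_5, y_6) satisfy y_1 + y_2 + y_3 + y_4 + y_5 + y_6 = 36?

Stars and bars with 36 stars and 5 bars:
C(36+6-1, 6-1) = C(41,5).

Final answer: C(41,5) = 749398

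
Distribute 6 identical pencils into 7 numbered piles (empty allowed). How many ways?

Stars and bars: C(n+k-1, k-1) = C(12,6).

Final answer: C(12,6) = 924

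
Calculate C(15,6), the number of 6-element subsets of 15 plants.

C(15,6) = 15!/(6! x (15-6)!).

Final answer: C(15,6) = 5005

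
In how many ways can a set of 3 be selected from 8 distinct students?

C(8,3) = 8!/(3! x 5!).

Final answer: \binom{8}{3} = 56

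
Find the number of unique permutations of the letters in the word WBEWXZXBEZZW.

Letters (B:2, E:2, W:3, X:2, Z:3). Total letters: 12.
Permutations = 12!/(3! x 3! x 2! x 2! x 2!).

Final answer: 1663200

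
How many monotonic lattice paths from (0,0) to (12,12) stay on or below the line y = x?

Total monotonic paths to (12,12): C(24,12) = 2704156.
A path is bad iff it touches y = x + 1; reflecting its initial segment maps bad paths bijectively onto all paths to (11,13), of which there are C(24,13) = 2496144.
Valid Dyck paths: 2704156 - 2496144.
(Equivalently, C_{12} = C(24,12)/13 = 2704156/13.)

Final answer: C_{12} = 208012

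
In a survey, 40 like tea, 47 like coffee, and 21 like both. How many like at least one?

|A union B| = |A| + |B| - |A intersect B| = 40 + 47 - 21.

Final answer: 66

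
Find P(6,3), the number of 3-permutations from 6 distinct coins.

P(6,3) = 6!/(6-3)! = 6!/3!.

Final answer: P(6,3) = 120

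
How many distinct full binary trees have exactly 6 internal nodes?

This is counted by the nth Catalan number C_n. Here n = 6.
C_n = (2n)!/(n!(n+1)!), so C_{6} = 12!/(6! x 7!) = C(12,6)/7 = 924/7.

Final answer: C_{6} = 132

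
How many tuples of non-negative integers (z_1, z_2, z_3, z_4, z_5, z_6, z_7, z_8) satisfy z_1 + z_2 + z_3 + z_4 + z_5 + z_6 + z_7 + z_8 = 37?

Stars and bars with 37 stars and 7 bars:
C(37+8-1, 8-1) = C(44,7).

Final answer: C(44,7) = 38320568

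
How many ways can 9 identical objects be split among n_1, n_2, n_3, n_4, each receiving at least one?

Substitute n'_i = n_i - 1 (so n'_i >= 0). Then sum n'_i = 9 - 4 = 5.
Stars and bars: C(5+4-1, 4-1) = C(8,3).

Final answer: C(8,3) = 56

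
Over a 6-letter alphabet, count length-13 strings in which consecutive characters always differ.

First character: 6 choices. Each subsequent: 5 choices (must differ from the previous one).
Total: 6 x 5^12.

Final answer: 6 x 5^{12} = 1464843750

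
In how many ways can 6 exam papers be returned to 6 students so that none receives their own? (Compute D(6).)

Use the recurrence D(n) = (n-1)(D(n-1) + D(n-2)) with D(0)=1, D(1)=0.
D(2) = 1 x (0 + 1) = 1
D(3) = 2 x (1 + 0) = 2
D(4) = 3 x (2 + 1) = 9
D(5) = 4 x (9 + 2) = 44
D(6) = 5 x (D(5) + D(4)) = 5 x (44 + 9)

Final answer: D(6) = 265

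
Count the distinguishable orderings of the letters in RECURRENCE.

Letters (C:2, E:3, N:1, R:3, U:1). Total letters: 10.
Permutations = 10!/(3! x 3! x 2!).

Final answer: 50400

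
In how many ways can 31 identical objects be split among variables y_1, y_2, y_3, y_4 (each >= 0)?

Stars and bars with 31 stars and 3 bars:
C(31+4-1, 4-1) = C(34,3).

Final answer: C(34,3) = 5984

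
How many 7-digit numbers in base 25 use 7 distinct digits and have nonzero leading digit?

First digit: 24 (nonzero). Second: 24 (not first). Third: 23, etc.
Total: 24 x 24 x 23 x 22 x 21 x 20 x 19.

Final answer: 2325818880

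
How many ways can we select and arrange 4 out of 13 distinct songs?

P(13,4) = 13!/(13-4)! = 13!/9!.

Final answer: P(13,4) = 17160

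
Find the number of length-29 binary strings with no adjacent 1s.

Let a(n) count valid strings. If the last bit is 0 the prefix is any valid string of length n-1; if it is 1 the string must end in 01 with a valid prefix of length n-2. So a(n) = a(n-1) + a(n-2), a(1)=2, a(2)=3.
Building up term by term: a(1)=2, a(2)=3, a(3)=5, a(4)=8, a(5)=13, a(6)=21, a(7)=34, a(8)=55, a(9)=89, a(10)=144, a(11)=233, a(12)=377, a(13)=610, a(14)=987, a(15)=1597, a(16)=2584, a(17)=4181, a(18)=6765, a(19)=10946, a(20)=17711, a(21)=28657, a(22)=46368, a(23)=75025, a(24)=121393, a(25)=196418, a(26)=317811, a(27)=514229, a(28)=832040, a(29)=1346269.

Final answer: 1346269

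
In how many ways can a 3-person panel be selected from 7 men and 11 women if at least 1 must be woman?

Sum over valid woman counts:
C(11,1)C(7,2) = 231
C(11,2)C(7,1) = 385
C(11,3)C(7,0) = 165
Total: 231 + 385 + 165.

Final answer: 781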